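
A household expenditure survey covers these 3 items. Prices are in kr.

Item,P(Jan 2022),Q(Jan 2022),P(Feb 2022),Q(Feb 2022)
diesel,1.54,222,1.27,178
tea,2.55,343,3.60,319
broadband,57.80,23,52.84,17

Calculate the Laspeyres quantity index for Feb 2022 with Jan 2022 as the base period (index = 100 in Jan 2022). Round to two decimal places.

Laspeyres quantity index uses base-period prices as weights.
ΣP(Jan 2022)·Q(Feb 2022) = 1.54×178 + 2.55×319 + 57.80×17 = 274.12 + 813.45 + 982.6 = 2070.17
ΣP(Jan 2022)·Q(Jan 2022) = 1.54×222 + 2.55×343 + 57.80×23 = 341.88 + 874.65 + 1329.4 = 2545.93
Index = 2070.17 / 2545.93 × 100 = 81.3129

81.31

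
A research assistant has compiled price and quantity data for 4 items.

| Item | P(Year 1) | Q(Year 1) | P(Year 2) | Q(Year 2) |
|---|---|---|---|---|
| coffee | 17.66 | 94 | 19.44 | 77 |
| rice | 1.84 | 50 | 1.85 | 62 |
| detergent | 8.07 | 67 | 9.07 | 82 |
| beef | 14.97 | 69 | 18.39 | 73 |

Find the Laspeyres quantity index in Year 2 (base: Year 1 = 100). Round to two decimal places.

Laspeyres quantity index uses base-period prices as weights.
ΣP(Year 1)·Q(Year 2) = 17.66×77 + 1.84×62 + 8.07×82 + 14.97×73 = 1359.82 + 114.08 + 661.74 + 1092.81 = 3228.45
ΣP(Year 1)·Q(Year 1) = 17.66×94 + 1.84×50 + 8.07×67 + 14.97×69 = 1660.04 + 92 + 540.69 + 1032.93 = 3325.66
Index = 3228.45 / 3325.66 × 100 = 97.0770

97.08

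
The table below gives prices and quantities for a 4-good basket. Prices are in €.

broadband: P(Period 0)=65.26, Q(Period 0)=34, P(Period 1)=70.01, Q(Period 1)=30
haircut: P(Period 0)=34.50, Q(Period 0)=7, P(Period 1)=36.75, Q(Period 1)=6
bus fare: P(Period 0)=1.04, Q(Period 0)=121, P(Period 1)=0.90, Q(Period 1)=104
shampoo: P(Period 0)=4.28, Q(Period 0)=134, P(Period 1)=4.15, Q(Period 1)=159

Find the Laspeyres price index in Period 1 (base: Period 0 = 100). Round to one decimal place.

Laspeyres price index uses base-period quantities as weights.
ΣP(Period 1)·Q(Period 0) = 70.01×34 + 36.75×7 + 0.90×121 + 4.15×134 = 2380.34 + 257.25 + 108.9 + 556.1 = 3302.59
ΣP(Period 0)·Q(Period 0) = 65.26×34 + 34.50×7 + 1.04×121 + 4.28×134 = 2218.84 + 241.5 + 125.84 + 573.52 = 3159.7
Index = 3302.59 / 3159.7 × 100 = 104.5223

104.5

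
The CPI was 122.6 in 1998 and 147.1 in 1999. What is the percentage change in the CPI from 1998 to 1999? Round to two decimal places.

Change = (147.1 − 122.6) / 122.6 × 100
       = 24.5 / 122.6 × 100 = 19.9837%

19.98%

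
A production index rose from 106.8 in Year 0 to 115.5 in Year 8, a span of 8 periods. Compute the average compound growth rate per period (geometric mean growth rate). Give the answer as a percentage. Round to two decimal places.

0.98%

Growth factor = (115.5/106.8)^(1/8) = (1.081461)^(1/8) = 1.009837
Growth rate = 1.009837 − 1 = 0.009837 = 0.9837%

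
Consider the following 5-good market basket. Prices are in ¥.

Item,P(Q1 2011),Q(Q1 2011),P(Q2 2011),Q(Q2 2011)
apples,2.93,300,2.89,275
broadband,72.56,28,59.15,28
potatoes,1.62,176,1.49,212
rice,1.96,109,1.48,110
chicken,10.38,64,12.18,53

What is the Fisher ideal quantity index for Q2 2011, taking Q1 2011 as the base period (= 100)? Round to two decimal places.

Laspeyres component (base-period weights):
ΣP(Q1 2011)Q(Q2 2011) = 2.93×275 + 72.56×28 + 1.62×212 + 1.96×110 + 10.38×53 = 805.75 + 2031.68 + 343.44 + 215.6 + 550.14 = 3946.61
ΣP(Q1 2011)Q(Q1 2011) = 2.93×300 + 72.56×28 + 1.62×176 + 1.96×109 + 10.38×64 = 879 + 2031.68 + 285.12 + 213.64 + 664.32 = 4073.76
L = 3946.61 / 4073.76 × 100 = 96.8788
Paasche component (current-period weights):
ΣP(Q2 2011)Q(Q2 2011) = 2.89×275 + 59.15×28 + 1.49×212 + 1.48×110 + 12.18×53 = 794.75 + 1656.2 + 315.88 + 162.8 + 645.54 = 3575.17
ΣP(Q2 2011)Q(Q1 2011) = 2.89×300 + 59.15×28 + 1.49×176 + 1.48×109 + 12.18×64 = 867 + 1656.2 + 262.24 + 161.32 + 779.52 = 3726.28
P = 3575.17 / 3726.28 × 100 = 95.9447
Fisher = √(L × P) = √(96.8788 × 95.9447) = 96.4106

96.41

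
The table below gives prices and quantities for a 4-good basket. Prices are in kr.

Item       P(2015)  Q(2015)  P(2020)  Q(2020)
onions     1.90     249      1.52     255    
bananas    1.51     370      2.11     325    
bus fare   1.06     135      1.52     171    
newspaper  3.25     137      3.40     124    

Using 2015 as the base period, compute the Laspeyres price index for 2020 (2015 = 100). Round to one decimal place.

113.0

Laspeyres price index uses base-period quantities as weights.
ΣP(2020)·Q(2015) = 1.52×249 + 2.11×370 + 1.52×135 + 3.40×137 = 378.48 + 780.7 + 205.2 + 465.8 = 1830.18
ΣP(2015)·Q(2015) = 1.90×249 + 1.51×370 + 1.06×135 + 3.25×137 = 473.1 + 558.7 + 143.1 + 445.25 = 1620.15
Index = 1830.18 / 1620.15 × 100 = 112.9636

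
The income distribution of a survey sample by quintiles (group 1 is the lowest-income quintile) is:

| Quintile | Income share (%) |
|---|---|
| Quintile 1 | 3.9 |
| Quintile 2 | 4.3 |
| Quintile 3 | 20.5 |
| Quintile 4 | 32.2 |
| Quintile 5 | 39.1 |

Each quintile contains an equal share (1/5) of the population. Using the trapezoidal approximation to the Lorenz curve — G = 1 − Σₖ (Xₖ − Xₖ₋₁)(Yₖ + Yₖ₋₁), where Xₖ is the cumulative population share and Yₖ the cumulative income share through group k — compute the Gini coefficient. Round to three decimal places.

Cumulative income shares Yₖ: 0.0390, 0.0820, 0.2870, 0.6090, 1.0000
Σ (Xₖ−Xₖ₋₁)(Yₖ+Yₖ₋₁) = (1/5)(0.0390+0.0000) + (1/5)(0.0820+0.0390) + (1/5)(0.2870+0.0820) + (1/5)(0.6090+0.2870) + (1/5)(1.0000+0.6090)
  = 0.0078 + 0.0242 + 0.0738 + 0.1792 + 0.3218 = 0.6068
G = 1 − 0.6068 = 0.3932

0.393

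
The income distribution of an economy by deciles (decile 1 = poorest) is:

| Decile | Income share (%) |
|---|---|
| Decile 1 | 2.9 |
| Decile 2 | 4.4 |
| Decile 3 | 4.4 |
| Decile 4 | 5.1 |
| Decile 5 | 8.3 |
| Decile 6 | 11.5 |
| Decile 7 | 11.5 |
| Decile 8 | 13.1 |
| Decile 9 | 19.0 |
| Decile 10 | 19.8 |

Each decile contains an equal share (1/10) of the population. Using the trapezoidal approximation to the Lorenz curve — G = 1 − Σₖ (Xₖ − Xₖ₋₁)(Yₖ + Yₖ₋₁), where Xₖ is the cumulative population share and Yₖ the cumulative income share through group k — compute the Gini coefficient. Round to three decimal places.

0.320

Cumulative income shares Yₖ: 0.0290, 0.0730, 0.1170, 0.1680, 0.2510, 0.3660, 0.4810, 0.6120, 0.8020, 1.0000
Σ (Xₖ−Xₖ₋₁)(Yₖ+Yₖ₋₁) = (1/10)(0.0290+0.0000) + (1/10)(0.0730+0.0290) + (1/10)(0.1170+0.0730) + (1/10)(0.1680+0.1170) + (1/10)(0.2510+0.1680) + (1/10)(0.3660+0.2510) + (1/10)(0.4810+0.3660) + (1/10)(0.6120+0.4810) + (1/10)(0.8020+0.6120) + (1/10)(1.0000+0.8020)
  = 0.0029 + 0.0102 + 0.0190 + 0.0285 + 0.0419 + 0.0617 + 0.0847 + 0.1093 + 0.1414 + 0.1802 = 0.6798
G = 1 − 0.6798 = 0.3202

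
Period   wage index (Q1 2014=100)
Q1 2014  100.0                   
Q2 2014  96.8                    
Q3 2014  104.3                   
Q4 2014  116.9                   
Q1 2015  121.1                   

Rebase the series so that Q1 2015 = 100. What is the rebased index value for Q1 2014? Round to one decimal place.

Rebased(Q1 2014) = 100.0 / 121.1 × 100 = 82.5764

82.6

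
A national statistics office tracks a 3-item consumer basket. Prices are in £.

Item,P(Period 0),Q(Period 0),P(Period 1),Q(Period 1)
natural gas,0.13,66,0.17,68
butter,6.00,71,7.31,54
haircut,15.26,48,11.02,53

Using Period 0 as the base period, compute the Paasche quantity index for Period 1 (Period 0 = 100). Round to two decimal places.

Paasche quantity index uses current-period prices as weights.
ΣP(Period 1)·Q(Period 1) = 0.17×68 + 7.31×54 + 11.02×53 = 11.56 + 394.74 + 584.06 = 990.36
ΣP(Period 1)·Q(Period 0) = 0.17×66 + 7.31×71 + 11.02×48 = 11.22 + 519.01 + 528.96 = 1059.19
Index = 990.36 / 1059.19 × 100 = 93.5016

93.50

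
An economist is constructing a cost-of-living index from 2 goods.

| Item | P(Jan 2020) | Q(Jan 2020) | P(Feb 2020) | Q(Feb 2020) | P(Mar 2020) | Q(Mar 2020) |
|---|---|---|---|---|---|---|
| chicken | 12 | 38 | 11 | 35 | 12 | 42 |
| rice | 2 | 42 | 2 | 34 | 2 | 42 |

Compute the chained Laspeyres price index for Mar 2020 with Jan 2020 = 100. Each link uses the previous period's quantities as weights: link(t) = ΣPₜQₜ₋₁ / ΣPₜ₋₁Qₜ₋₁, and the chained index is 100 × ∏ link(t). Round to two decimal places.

Link Jan 2020→Feb 2020:
ΣP(Feb 2020)Q(Jan 2020) = 11×38 + 2×42 = 418 + 84 = 502
ΣP(Jan 2020)Q(Jan 2020) = 12×38 + 2×42 = 456 + 84 = 540
link = 502/540 = 0.929630
Link Feb 2020→Mar 2020:
ΣP(Mar 2020)Q(Feb 2020) = 12×35 + 2×34 = 420 + 68 = 488
ΣP(Feb 2020)Q(Feb 2020) = 11×35 + 2×34 = 385 + 68 = 453
link = 488/453 = 1.077263
Chained index = 100 × 0.929630 × 1.077263 = 100.1455

100.15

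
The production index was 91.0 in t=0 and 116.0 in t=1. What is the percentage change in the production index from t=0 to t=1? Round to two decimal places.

27.47%

Change = (116.0 − 91.0) / 91.0 × 100
       = 25.0 / 91.0 × 100 = 27.4725%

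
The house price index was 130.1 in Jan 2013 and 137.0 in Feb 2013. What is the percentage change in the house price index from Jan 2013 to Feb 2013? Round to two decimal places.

Change = (137.0 − 130.1) / 130.1 × 100
       = 6.9 / 130.1 × 100 = 5.3036%

5.30%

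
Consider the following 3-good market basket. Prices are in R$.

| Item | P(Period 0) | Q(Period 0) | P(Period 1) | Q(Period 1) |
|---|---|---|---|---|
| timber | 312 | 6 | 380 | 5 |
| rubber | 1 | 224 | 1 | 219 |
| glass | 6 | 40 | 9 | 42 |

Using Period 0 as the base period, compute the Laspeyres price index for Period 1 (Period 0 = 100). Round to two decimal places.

Laspeyres price index uses base-period quantities as weights.
ΣP(Period 1)·Q(Period 0) = 380×6 + 1×224 + 9×40 = 2280 + 224 + 360 = 2864
ΣP(Period 0)·Q(Period 0) = 312×6 + 1×224 + 6×40 = 1872 + 224 + 240 = 2336
Index = 2864 / 2336 × 100 = 122.6027

122.60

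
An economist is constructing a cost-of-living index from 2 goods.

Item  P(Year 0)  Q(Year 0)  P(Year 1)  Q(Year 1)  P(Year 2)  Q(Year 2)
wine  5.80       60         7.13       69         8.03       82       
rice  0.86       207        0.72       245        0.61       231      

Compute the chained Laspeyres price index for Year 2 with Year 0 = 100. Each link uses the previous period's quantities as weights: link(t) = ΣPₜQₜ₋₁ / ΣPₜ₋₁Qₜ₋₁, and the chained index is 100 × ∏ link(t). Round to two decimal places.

115.43

Link Year 0→Year 1:
ΣP(Year 1)Q(Year 0) = 7.13×60 + 0.72×207 = 427.8 + 149.04 = 576.84
ΣP(Year 0)Q(Year 0) = 5.80×60 + 0.86×207 = 348 + 178.02 = 526.02
link = 576.84/526.02 = 1.096612
Link Year 1→Year 2:
ΣP(Year 2)Q(Year 1) = 8.03×69 + 0.61×245 = 554.07 + 149.45 = 703.52
ΣP(Year 1)Q(Year 1) = 7.13×69 + 0.72×245 = 491.97 + 176.4 = 668.37
link = 703.52/668.37 = 1.052591
Chained index = 100 × 1.096612 × 1.052591 = 115.4284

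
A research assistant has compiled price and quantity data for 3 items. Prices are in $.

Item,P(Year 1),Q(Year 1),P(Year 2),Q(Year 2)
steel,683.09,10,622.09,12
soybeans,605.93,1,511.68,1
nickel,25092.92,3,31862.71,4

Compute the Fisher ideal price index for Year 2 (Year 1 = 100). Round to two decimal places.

123.87

Laspeyres component (base-period weights):
ΣP(Year 2)Q(Year 1) = 622.09×10 + 511.68×1 + 31862.71×3 = 6220.9 + 511.68 + 95588.13 = 102320.71
ΣP(Year 1)Q(Year 1) = 683.09×10 + 605.93×1 + 25092.92×3 = 6830.9 + 605.93 + 75278.76 = 82715.59
L = 102320.71 / 82715.59 × 100 = 123.7018
Paasche component (current-period weights):
ΣP(Year 2)Q(Year 2) = 622.09×12 + 511.68×1 + 31862.71×4 = 7465.08 + 511.68 + 127450.84 = 135427.6
ΣP(Year 1)Q(Year 2) = 683.09×12 + 605.93×1 + 25092.92×4 = 8197.08 + 605.93 + 100371.68 = 109174.69
P = 135427.6 / 109174.69 × 100 = 124.0467
Fisher = √(L × P) = √(123.7018 × 124.0467) = 123.8742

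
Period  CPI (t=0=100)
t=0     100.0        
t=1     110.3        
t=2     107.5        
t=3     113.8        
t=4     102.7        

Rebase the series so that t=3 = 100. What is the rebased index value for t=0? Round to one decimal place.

Rebased(t=0) = 100.0 / 113.8 × 100 = 87.8735

87.9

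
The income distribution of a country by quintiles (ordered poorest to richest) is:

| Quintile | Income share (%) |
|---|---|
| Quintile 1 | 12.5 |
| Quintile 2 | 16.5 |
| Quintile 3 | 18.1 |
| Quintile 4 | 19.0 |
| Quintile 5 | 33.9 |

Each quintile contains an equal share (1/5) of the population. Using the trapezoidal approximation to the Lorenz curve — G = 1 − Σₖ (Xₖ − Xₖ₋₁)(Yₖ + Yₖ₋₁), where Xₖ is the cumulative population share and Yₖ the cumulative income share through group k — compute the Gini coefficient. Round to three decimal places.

0.181

Cumulative income shares Yₖ: 0.1250, 0.2900, 0.4710, 0.6610, 1.0000
Σ (Xₖ−Xₖ₋₁)(Yₖ+Yₖ₋₁) = (1/5)(0.1250+0.0000) + (1/5)(0.2900+0.1250) + (1/5)(0.4710+0.2900) + (1/5)(0.6610+0.4710) + (1/5)(1.0000+0.6610)
  = 0.0250 + 0.0830 + 0.1522 + 0.2264 + 0.3322 = 0.8188
G = 1 − 0.8188 = 0.1812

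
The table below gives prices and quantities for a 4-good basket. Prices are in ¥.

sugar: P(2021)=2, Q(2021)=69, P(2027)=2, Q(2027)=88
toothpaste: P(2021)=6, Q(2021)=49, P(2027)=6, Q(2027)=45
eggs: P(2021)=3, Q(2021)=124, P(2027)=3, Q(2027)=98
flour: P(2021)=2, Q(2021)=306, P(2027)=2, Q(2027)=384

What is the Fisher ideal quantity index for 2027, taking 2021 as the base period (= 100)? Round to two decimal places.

106.50

Laspeyres component (base-period weights):
ΣP(2021)Q(2027) = 2×88 + 6×45 + 3×98 + 2×384 = 176 + 270 + 294 + 768 = 1508
ΣP(2021)Q(2021) = 2×69 + 6×49 + 3×124 + 2×306 = 138 + 294 + 372 + 612 = 1416
L = 1508 / 1416 × 100 = 106.4972
Paasche component (current-period weights):
ΣP(2027)Q(2027) = 2×88 + 6×45 + 3×98 + 2×384 = 176 + 270 + 294 + 768 = 1508
ΣP(2027)Q(2021) = 2×69 + 6×49 + 3×124 + 2×306 = 138 + 294 + 372 + 612 = 1416
P = 1508 / 1416 × 100 = 106.4972
Fisher = √(L × P) = √(106.4972 × 106.4972) = 106.4972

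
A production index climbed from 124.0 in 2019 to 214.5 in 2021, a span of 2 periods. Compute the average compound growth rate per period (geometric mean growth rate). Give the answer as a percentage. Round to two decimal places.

31.52%

Growth factor = (214.5/124.0)^(1/2) = (1.729839)^(1/2) = 1.315233
Growth rate = 1.315233 − 1 = 0.315233 = 31.5233%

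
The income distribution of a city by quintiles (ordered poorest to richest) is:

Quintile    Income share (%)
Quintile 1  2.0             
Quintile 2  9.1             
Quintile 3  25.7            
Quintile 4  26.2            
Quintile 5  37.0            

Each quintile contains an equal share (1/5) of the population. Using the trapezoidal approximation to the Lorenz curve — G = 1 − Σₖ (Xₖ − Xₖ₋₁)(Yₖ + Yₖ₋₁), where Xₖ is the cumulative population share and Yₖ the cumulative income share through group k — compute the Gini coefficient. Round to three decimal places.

Cumulative income shares Yₖ: 0.0200, 0.1110, 0.3680, 0.6300, 1.0000
Σ (Xₖ−Xₖ₋₁)(Yₖ+Yₖ₋₁) = (1/5)(0.0200+0.0000) + (1/5)(0.1110+0.0200) + (1/5)(0.3680+0.1110) + (1/5)(0.6300+0.3680) + (1/5)(1.0000+0.6300)
  = 0.0040 + 0.0262 + 0.0958 + 0.1996 + 0.3260 = 0.6516
G = 1 − 0.6516 = 0.3484

0.348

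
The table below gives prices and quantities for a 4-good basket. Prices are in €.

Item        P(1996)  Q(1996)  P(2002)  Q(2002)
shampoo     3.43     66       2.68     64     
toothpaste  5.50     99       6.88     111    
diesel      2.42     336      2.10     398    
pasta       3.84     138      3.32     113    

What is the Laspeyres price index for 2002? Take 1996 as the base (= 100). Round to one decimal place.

Laspeyres price index uses base-period quantities as weights.
ΣP(2002)·Q(1996) = 2.68×66 + 6.88×99 + 2.10×336 + 3.32×138 = 176.88 + 681.12 + 705.6 + 458.16 = 2021.76
ΣP(1996)·Q(1996) = 3.43×66 + 5.50×99 + 2.42×336 + 3.84×138 = 226.38 + 544.5 + 813.12 + 529.92 = 2113.92
Index = 2021.76 / 2113.92 × 100 = 95.6403

95.6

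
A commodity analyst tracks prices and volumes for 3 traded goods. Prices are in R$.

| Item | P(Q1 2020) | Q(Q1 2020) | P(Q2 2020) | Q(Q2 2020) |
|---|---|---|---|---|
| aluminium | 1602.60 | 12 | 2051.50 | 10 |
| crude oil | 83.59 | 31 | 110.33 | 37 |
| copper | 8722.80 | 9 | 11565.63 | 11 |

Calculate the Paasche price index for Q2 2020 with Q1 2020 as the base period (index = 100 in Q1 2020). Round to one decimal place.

Paasche price index uses current-period quantities as weights.
ΣP(Q2 2020)·Q(Q2 2020) = 2051.50×10 + 110.33×37 + 11565.63×11 = 20515 + 4082.21 + 127221.93 = 151819.14
ΣP(Q1 2020)·Q(Q2 2020) = 1602.60×10 + 83.59×37 + 8722.80×11 = 16026 + 3092.83 + 95950.8 = 115069.63
Index = 151819.14 / 115069.63 × 100 = 131.9368

131.9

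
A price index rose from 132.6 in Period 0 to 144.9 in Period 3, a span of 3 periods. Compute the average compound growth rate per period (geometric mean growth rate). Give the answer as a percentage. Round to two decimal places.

Growth factor = (144.9/132.6)^(1/3) = (1.092760)^(1/3) = 1.030010
Growth rate = 1.030010 − 1 = 0.030010 = 3.0010%

3.00%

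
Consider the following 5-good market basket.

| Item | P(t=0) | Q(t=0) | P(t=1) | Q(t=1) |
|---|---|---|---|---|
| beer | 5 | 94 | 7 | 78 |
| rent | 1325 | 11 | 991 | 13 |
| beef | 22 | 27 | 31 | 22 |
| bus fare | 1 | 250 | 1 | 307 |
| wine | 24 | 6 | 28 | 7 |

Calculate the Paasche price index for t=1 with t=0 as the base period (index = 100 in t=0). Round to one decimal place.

Paasche price index uses current-period quantities as weights.
ΣP(t=1)·Q(t=1) = 7×78 + 991×13 + 31×22 + 1×307 + 28×7 = 546 + 12883 + 682 + 307 + 196 = 14614
ΣP(t=0)·Q(t=1) = 5×78 + 1325×13 + 22×22 + 1×307 + 24×7 = 390 + 17225 + 484 + 307 + 168 = 18574
Index = 14614 / 18574 × 100 = 78.6799

78.7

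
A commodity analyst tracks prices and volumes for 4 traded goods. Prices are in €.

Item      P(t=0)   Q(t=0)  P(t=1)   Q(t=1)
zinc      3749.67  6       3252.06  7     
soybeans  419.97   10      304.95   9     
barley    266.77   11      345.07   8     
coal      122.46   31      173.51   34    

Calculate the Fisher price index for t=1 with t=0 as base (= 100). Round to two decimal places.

94.50

Laspeyres component (base-period weights):
ΣP(t=1)Q(t=0) = 3252.06×6 + 304.95×10 + 345.07×11 + 173.51×31 = 19512.36 + 3049.5 + 3795.77 + 5378.81 = 31736.44
ΣP(t=0)Q(t=0) = 3749.67×6 + 419.97×10 + 266.77×11 + 122.46×31 = 22498.02 + 4199.7 + 2934.47 + 3796.26 = 33428.45
L = 31736.44 / 33428.45 × 100 = 94.9384
Paasche component (current-period weights):
ΣP(t=1)Q(t=1) = 3252.06×7 + 304.95×9 + 345.07×8 + 173.51×34 = 22764.42 + 2744.55 + 2760.56 + 5899.34 = 34168.87
ΣP(t=0)Q(t=1) = 3749.67×7 + 419.97×9 + 266.77×8 + 122.46×34 = 26247.69 + 3779.73 + 2134.16 + 4163.64 = 36325.22
P = 34168.87 / 36325.22 × 100 = 94.0638
Fisher = √(L × P) = √(94.9384 × 94.0638) = 94.5001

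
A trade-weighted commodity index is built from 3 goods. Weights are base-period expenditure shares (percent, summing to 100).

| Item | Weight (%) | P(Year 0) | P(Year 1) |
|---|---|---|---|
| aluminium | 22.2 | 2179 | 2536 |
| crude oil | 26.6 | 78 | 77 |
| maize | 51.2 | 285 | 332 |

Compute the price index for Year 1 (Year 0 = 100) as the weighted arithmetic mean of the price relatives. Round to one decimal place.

aluminium: 22.2 × (2536/2179) = 22.2 × 1.163837 = 25.8372
crude oil: 26.6 × (77/78) = 26.6 × 0.987179 = 26.2590
maize: 51.2 × (332/285) = 51.2 × 1.164912 = 59.6435
Index = Σ wᵢ·(p₁ᵢ/p₀ᵢ) = 25.8372 + 26.2590 + 59.6435 = 111.7397

111.7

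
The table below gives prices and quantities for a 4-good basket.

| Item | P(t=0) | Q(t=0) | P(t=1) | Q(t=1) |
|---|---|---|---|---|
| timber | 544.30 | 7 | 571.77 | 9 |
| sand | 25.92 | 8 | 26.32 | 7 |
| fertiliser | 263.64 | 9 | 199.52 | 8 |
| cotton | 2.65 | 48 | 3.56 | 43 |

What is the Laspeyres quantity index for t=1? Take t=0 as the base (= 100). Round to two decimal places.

Laspeyres quantity index uses base-period prices as weights.
ΣP(t=0)·Q(t=1) = 544.30×9 + 25.92×7 + 263.64×8 + 2.65×43 = 4898.7 + 181.44 + 2109.12 + 113.95 = 7303.21
ΣP(t=0)·Q(t=0) = 544.30×7 + 25.92×8 + 263.64×9 + 2.65×48 = 3810.1 + 207.36 + 2372.76 + 127.2 = 6517.42
Index = 7303.21 / 6517.42 × 100 = 112.0568

112.06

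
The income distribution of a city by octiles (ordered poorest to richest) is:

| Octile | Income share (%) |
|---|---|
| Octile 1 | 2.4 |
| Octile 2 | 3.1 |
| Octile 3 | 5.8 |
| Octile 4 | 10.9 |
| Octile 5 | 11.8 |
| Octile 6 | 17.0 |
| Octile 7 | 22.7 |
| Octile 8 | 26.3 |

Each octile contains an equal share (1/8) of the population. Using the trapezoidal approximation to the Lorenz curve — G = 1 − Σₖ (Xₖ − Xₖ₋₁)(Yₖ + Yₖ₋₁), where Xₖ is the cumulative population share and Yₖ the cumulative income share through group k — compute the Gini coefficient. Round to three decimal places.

Cumulative income shares Yₖ: 0.0240, 0.0550, 0.1130, 0.2220, 0.3400, 0.5100, 0.7370, 1.0000
Σ (Xₖ−Xₖ₋₁)(Yₖ+Yₖ₋₁) = (1/8)(0.0240+0.0000) + (1/8)(0.0550+0.0240) + (1/8)(0.1130+0.0550) + (1/8)(0.2220+0.1130) + (1/8)(0.3400+0.2220) + (1/8)(0.5100+0.3400) + (1/8)(0.7370+0.5100) + (1/8)(1.0000+0.7370)
  = 0.0030 + 0.0099 + 0.0210 + 0.0419 + 0.0702 + 0.1062 + 0.1559 + 0.2171 = 0.6252
G = 1 − 0.6252 = 0.3748

0.375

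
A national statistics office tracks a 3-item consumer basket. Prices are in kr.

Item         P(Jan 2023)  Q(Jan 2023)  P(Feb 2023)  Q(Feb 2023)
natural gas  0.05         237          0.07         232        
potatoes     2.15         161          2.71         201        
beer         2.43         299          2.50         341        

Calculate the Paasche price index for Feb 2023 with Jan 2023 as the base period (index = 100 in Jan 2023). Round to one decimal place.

111.1

Paasche price index uses current-period quantities as weights.
ΣP(Feb 2023)·Q(Feb 2023) = 0.07×232 + 2.71×201 + 2.50×341 = 16.24 + 544.71 + 852.5 = 1413.45
ΣP(Jan 2023)·Q(Feb 2023) = 0.05×232 + 2.15×201 + 2.43×341 = 11.6 + 432.15 + 828.63 = 1272.38
Index = 1413.45 / 1272.38 × 100 = 111.0871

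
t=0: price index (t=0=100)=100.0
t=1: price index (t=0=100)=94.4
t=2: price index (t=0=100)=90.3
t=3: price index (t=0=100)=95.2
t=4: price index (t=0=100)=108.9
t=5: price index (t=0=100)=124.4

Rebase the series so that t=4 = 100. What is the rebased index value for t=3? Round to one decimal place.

87.4

Rebased(t=3) = 95.2 / 108.9 × 100 = 87.4197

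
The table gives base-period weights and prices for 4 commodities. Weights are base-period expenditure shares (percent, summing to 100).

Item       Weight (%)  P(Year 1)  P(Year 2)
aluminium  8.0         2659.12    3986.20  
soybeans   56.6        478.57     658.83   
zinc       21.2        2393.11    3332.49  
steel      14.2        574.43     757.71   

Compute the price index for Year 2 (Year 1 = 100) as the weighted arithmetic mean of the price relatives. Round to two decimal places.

aluminium: 8.0 × (3986.20/2659.12) = 8.0 × 1.499067 = 11.9925
soybeans: 56.6 × (658.83/478.57) = 56.6 × 1.376664 = 77.9192
zinc: 21.2 × (3332.49/2393.11) = 21.2 × 1.392535 = 29.5217
steel: 14.2 × (757.71/574.43) = 14.2 × 1.319064 = 18.7307
Index = Σ wᵢ·(p₁ᵢ/p₀ᵢ) = 11.9925 + 77.9192 + 29.5217 + 18.7307 = 138.1642

138.16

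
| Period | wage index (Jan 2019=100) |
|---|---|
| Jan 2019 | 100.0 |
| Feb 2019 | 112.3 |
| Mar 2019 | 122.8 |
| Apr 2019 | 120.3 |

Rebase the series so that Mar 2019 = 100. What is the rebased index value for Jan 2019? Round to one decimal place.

Rebased(Jan 2019) = 100.0 / 122.8 × 100 = 81.4332

81.4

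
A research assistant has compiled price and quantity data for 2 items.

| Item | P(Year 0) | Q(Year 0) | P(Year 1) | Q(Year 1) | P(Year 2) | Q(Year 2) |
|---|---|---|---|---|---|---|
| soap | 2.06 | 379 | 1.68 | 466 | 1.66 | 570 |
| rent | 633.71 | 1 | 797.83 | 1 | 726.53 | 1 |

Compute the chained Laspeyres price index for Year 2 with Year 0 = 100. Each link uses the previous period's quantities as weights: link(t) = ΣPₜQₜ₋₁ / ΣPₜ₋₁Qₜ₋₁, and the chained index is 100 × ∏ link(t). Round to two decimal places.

96.25

Link Year 0→Year 1:
ΣP(Year 1)Q(Year 0) = 1.68×379 + 797.83×1 = 636.72 + 797.83 = 1434.55
ΣP(Year 0)Q(Year 0) = 2.06×379 + 633.71×1 = 780.74 + 633.71 = 1414.45
link = 1434.55/1414.45 = 1.014210
Link Year 1→Year 2:
ΣP(Year 2)Q(Year 1) = 1.66×466 + 726.53×1 = 773.56 + 726.53 = 1500.09
ΣP(Year 1)Q(Year 1) = 1.68×466 + 797.83×1 = 782.88 + 797.83 = 1580.71
link = 1500.09/1580.71 = 0.948998
Chained index = 100 × 1.014210 × 0.948998 = 96.2483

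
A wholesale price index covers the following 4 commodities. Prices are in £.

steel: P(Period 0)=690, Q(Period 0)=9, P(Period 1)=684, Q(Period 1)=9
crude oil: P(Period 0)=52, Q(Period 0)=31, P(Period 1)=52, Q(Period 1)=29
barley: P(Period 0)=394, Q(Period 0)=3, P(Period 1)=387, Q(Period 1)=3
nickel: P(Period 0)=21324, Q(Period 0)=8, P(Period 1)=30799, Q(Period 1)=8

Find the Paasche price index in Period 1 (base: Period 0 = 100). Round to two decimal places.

142.19

Paasche price index uses current-period quantities as weights.
ΣP(Period 1)·Q(Period 1) = 684×9 + 52×29 + 387×3 + 30799×8 = 6156 + 1508 + 1161 + 246392 = 255217
ΣP(Period 0)·Q(Period 1) = 690×9 + 52×29 + 394×3 + 21324×8 = 6210 + 1508 + 1182 + 170592 = 179492
Index = 255217 / 179492 × 100 = 142.1885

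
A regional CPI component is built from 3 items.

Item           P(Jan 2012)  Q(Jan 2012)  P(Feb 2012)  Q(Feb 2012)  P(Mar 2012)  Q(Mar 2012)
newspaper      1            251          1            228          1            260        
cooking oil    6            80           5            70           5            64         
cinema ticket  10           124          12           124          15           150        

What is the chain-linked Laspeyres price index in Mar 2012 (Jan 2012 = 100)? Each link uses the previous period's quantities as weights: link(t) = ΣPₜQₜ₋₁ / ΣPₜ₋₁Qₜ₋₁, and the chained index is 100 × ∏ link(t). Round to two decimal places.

Link Jan 2012→Feb 2012:
ΣP(Feb 2012)Q(Jan 2012) = 1×251 + 5×80 + 12×124 = 251 + 400 + 1488 = 2139
ΣP(Jan 2012)Q(Jan 2012) = 1×251 + 6×80 + 10×124 = 251 + 480 + 1240 = 1971
link = 2139/1971 = 1.085236
Link Feb 2012→Mar 2012:
ΣP(Mar 2012)Q(Feb 2012) = 1×228 + 5×70 + 15×124 = 228 + 350 + 1860 = 2438
ΣP(Feb 2012)Q(Feb 2012) = 1×228 + 5×70 + 12×124 = 228 + 350 + 1488 = 2066
link = 2438/2066 = 1.180058
Chained index = 100 × 1.085236 × 1.180058 = 128.0641

128.06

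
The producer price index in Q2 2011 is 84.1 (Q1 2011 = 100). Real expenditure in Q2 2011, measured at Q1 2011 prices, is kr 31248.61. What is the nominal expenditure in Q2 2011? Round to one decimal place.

Nominal = Real × (Index/100) = 31248.61 × (84.1/100)
        = 31248.61 × 0.841 = 26280.0810

26280.1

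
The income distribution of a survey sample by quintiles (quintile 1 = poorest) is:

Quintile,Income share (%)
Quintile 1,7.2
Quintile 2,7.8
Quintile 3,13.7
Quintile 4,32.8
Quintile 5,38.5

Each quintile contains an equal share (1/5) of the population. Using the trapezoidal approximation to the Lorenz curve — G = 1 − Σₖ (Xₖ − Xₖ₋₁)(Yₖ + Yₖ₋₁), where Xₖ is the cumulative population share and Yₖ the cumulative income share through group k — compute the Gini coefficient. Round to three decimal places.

Cumulative income shares Yₖ: 0.0720, 0.1500, 0.2870, 0.6150, 1.0000
Σ (Xₖ−Xₖ₋₁)(Yₖ+Yₖ₋₁) = (1/5)(0.0720+0.0000) + (1/5)(0.1500+0.0720) + (1/5)(0.2870+0.1500) + (1/5)(0.6150+0.2870) + (1/5)(1.0000+0.6150)
  = 0.0144 + 0.0444 + 0.0874 + 0.1804 + 0.3230 = 0.6496
G = 1 − 0.6496 = 0.3504

0.350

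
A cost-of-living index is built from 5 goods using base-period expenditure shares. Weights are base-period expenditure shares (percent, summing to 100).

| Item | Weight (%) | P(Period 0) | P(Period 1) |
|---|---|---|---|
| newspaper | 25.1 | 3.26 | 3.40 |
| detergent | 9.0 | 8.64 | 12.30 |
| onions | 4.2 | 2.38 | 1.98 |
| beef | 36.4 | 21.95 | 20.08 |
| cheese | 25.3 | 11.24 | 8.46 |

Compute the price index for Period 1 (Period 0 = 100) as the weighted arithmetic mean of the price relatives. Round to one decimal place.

94.8

newspaper: 25.1 × (3.40/3.26) = 25.1 × 1.042945 = 26.1779
detergent: 9.0 × (12.30/8.64) = 9.0 × 1.423611 = 12.8125
onions: 4.2 × (1.98/2.38) = 4.2 × 0.831933 = 3.4941
beef: 36.4 × (20.08/21.95) = 36.4 × 0.914806 = 33.2990
cheese: 25.3 × (8.46/11.24) = 25.3 × 0.752669 = 19.0425
Index = Σ wᵢ·(p₁ᵢ/p₀ᵢ) = 26.1779 + 12.8125 + 3.4941 + 33.2990 + 19.0425 = 94.8260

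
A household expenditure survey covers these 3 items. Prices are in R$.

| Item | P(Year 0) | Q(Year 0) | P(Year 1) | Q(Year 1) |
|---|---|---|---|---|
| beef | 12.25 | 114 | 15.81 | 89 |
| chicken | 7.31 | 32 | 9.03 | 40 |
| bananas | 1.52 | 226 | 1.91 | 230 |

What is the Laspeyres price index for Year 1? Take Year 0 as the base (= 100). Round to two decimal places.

127.81

Laspeyres price index uses base-period quantities as weights.
ΣP(Year 1)·Q(Year 0) = 15.81×114 + 9.03×32 + 1.91×226 = 1802.34 + 288.96 + 431.66 = 2522.96
ΣP(Year 0)·Q(Year 0) = 12.25×114 + 7.31×32 + 1.52×226 = 1396.5 + 233.92 + 343.52 = 1973.94
Index = 2522.96 / 1973.94 × 100 = 127.8134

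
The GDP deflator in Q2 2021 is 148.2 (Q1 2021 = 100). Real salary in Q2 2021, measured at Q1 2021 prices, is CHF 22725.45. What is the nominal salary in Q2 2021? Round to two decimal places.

33679.12

Nominal = Real × (Index/100) = 22725.45 × (148.2/100)
        = 22725.45 × 1.482 = 33679.1169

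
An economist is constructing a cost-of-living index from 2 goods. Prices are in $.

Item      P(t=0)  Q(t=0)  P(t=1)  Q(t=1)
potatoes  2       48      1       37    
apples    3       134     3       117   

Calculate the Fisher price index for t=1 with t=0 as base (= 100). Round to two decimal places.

Laspeyres component (base-period weights):
ΣP(t=1)Q(t=0) = 1×48 + 3×134 = 48 + 402 = 450
ΣP(t=0)Q(t=0) = 2×48 + 3×134 = 96 + 402 = 498
L = 450 / 498 × 100 = 90.3614
Paasche component (current-period weights):
ΣP(t=1)Q(t=1) = 1×37 + 3×117 = 37 + 351 = 388
ΣP(t=0)Q(t=1) = 2×37 + 3×117 = 74 + 351 = 425
P = 388 / 425 × 100 = 91.2941
Fisher = √(L × P) = √(90.3614 × 91.2941) = 90.8266

90.83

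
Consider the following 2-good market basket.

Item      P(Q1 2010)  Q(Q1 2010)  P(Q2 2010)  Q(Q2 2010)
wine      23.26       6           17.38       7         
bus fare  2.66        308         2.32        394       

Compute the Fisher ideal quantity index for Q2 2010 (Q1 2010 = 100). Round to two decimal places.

126.39

Laspeyres component (base-period weights):
ΣP(Q1 2010)Q(Q2 2010) = 23.26×7 + 2.66×394 = 162.82 + 1048.04 = 1210.86
ΣP(Q1 2010)Q(Q1 2010) = 23.26×6 + 2.66×308 = 139.56 + 819.28 = 958.84
L = 1210.86 / 958.84 × 100 = 126.2838
Paasche component (current-period weights):
ΣP(Q2 2010)Q(Q2 2010) = 17.38×7 + 2.32×394 = 121.66 + 914.08 = 1035.74
ΣP(Q2 2010)Q(Q1 2010) = 17.38×6 + 2.32×308 = 104.28 + 714.56 = 818.84
P = 1035.74 / 818.84 × 100 = 126.4887
Fisher = √(L × P) = √(126.2838 × 126.4887) = 126.3862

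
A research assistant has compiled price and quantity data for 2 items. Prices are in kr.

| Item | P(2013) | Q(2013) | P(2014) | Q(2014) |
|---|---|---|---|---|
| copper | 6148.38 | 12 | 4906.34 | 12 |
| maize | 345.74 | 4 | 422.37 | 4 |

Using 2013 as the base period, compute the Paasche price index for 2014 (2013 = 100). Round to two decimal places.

80.58

Paasche price index uses current-period quantities as weights.
ΣP(2014)·Q(2014) = 4906.34×12 + 422.37×4 = 58876.08 + 1689.48 = 60565.56
ΣP(2013)·Q(2014) = 6148.38×12 + 345.74×4 = 73780.56 + 1382.96 = 75163.52
Index = 60565.56 / 75163.52 × 100 = 80.5784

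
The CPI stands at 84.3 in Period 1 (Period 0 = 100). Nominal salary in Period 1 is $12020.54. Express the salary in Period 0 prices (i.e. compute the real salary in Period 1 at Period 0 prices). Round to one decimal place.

Real = Nominal ÷ (Index/100) = 12020.54 ÷ (84.3/100)
     = 12020.54 ÷ 0.843 = 14259.2408

14259.2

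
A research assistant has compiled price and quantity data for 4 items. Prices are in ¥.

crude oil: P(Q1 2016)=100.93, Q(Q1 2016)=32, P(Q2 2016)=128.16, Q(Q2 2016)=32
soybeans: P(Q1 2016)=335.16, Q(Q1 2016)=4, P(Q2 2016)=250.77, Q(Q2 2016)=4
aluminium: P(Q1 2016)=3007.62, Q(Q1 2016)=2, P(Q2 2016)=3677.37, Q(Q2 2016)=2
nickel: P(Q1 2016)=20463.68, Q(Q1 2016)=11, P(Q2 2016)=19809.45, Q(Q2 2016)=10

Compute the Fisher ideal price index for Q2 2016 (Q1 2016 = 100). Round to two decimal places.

Laspeyres component (base-period weights):
ΣP(Q2 2016)Q(Q1 2016) = 128.16×32 + 250.77×4 + 3677.37×2 + 19809.45×11 = 4101.12 + 1003.08 + 7354.74 + 217903.95 = 230362.89
ΣP(Q1 2016)Q(Q1 2016) = 100.93×32 + 335.16×4 + 3007.62×2 + 20463.68×11 = 3229.76 + 1340.64 + 6015.24 + 225100.48 = 235686.12
L = 230362.89 / 235686.12 × 100 = 97.7414
Paasche component (current-period weights):
ΣP(Q2 2016)Q(Q2 2016) = 128.16×32 + 250.77×4 + 3677.37×2 + 19809.45×10 = 4101.12 + 1003.08 + 7354.74 + 198094.5 = 210553.44
ΣP(Q1 2016)Q(Q2 2016) = 100.93×32 + 335.16×4 + 3007.62×2 + 20463.68×10 = 3229.76 + 1340.64 + 6015.24 + 204636.8 = 215222.44
P = 210553.44 / 215222.44 × 100 = 97.8306
Fisher = √(L × P) = √(97.7414 × 97.8306) = 97.7860

97.79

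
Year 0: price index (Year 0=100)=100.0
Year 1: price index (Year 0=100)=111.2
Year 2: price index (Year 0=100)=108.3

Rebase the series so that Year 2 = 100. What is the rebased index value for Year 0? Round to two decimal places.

Rebased(Year 0) = 100.0 / 108.3 × 100 = 92.3361

92.34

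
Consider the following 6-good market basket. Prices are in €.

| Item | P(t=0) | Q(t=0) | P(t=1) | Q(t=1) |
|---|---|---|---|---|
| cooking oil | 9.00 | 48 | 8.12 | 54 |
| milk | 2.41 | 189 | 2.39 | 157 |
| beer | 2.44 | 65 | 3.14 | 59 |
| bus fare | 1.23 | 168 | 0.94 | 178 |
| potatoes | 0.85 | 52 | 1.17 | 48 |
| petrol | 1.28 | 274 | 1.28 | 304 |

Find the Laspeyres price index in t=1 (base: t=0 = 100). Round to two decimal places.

98.02

Laspeyres price index uses base-period quantities as weights.
ΣP(t=1)·Q(t=0) = 8.12×48 + 2.39×189 + 3.14×65 + 0.94×168 + 1.17×52 + 1.28×274 = 389.76 + 451.71 + 204.1 + 157.92 + 60.84 + 350.72 = 1615.05
ΣP(t=0)·Q(t=0) = 9.00×48 + 2.41×189 + 2.44×65 + 1.23×168 + 0.85×52 + 1.28×274 = 432 + 455.49 + 158.6 + 206.64 + 44.2 + 350.72 = 1647.65
Index = 1615.05 / 1647.65 × 100 = 98.0214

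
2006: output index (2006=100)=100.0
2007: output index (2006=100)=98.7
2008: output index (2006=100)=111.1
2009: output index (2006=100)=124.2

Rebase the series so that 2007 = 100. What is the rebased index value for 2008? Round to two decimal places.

112.56

Rebased(2008) = 111.1 / 98.7 × 100 = 112.5633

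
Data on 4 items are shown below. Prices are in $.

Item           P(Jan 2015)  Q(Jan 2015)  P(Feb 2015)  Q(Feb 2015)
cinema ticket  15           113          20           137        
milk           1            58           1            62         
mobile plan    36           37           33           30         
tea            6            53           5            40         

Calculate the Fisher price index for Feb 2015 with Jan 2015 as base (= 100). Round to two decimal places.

Laspeyres component (base-period weights):
ΣP(Feb 2015)Q(Jan 2015) = 20×113 + 1×58 + 33×37 + 5×53 = 2260 + 58 + 1221 + 265 = 3804
ΣP(Jan 2015)Q(Jan 2015) = 15×113 + 1×58 + 36×37 + 6×53 = 1695 + 58 + 1332 + 318 = 3403
L = 3804 / 3403 × 100 = 111.7837
Paasche component (current-period weights):
ΣP(Feb 2015)Q(Feb 2015) = 20×137 + 1×62 + 33×30 + 5×40 = 2740 + 62 + 990 + 200 = 3992
ΣP(Jan 2015)Q(Feb 2015) = 15×137 + 1×62 + 36×30 + 6×40 = 2055 + 62 + 1080 + 240 = 3437
P = 3992 / 3437 × 100 = 116.1478
Fisher = √(L × P) = √(111.7837 × 116.1478) = 113.9449

113.94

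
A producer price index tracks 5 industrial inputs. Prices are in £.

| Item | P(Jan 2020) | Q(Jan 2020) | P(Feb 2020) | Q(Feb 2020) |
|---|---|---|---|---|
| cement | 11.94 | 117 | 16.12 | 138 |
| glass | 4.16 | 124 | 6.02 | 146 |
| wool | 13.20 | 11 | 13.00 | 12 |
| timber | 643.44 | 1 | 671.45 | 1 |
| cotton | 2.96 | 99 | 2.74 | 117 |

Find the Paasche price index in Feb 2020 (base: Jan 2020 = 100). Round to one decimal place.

Paasche price index uses current-period quantities as weights.
ΣP(Feb 2020)·Q(Feb 2020) = 16.12×138 + 6.02×146 + 13.00×12 + 671.45×1 + 2.74×117 = 2224.56 + 878.92 + 156 + 671.45 + 320.58 = 4251.51
ΣP(Jan 2020)·Q(Feb 2020) = 11.94×138 + 4.16×146 + 13.20×12 + 643.44×1 + 2.96×117 = 1647.72 + 607.36 + 158.4 + 643.44 + 346.32 = 3403.24
Index = 4251.51 / 3403.24 × 100 = 124.9254

124.9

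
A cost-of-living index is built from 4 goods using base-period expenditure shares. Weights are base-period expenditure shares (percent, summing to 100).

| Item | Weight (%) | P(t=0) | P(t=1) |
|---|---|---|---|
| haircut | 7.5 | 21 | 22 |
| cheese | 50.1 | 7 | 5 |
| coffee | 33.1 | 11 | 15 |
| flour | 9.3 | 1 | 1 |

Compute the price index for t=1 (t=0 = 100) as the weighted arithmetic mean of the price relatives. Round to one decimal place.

haircut: 7.5 × (22/21) = 7.5 × 1.047619 = 7.8571
cheese: 50.1 × (5/7) = 50.1 × 0.714286 = 35.7857
coffee: 33.1 × (15/11) = 33.1 × 1.363636 = 45.1364
flour: 9.3 × (1/1) = 9.3 × 1.000000 = 9.3000
Index = Σ wᵢ·(p₁ᵢ/p₀ᵢ) = 7.8571 + 35.7857 + 45.1364 + 9.3000 = 98.0792

98.1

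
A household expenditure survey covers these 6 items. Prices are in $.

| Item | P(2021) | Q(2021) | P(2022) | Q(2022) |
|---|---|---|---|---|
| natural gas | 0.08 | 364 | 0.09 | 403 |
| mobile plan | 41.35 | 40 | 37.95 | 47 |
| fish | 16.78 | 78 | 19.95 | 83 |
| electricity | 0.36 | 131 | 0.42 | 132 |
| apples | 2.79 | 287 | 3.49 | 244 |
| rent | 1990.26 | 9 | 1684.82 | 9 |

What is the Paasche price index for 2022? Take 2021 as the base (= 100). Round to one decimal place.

88.8

Paasche price index uses current-period quantities as weights.
ΣP(2022)·Q(2022) = 0.09×403 + 37.95×47 + 19.95×83 + 0.42×132 + 3.49×244 + 1684.82×9 = 36.27 + 1783.65 + 1655.85 + 55.44 + 851.56 + 15163.38 = 19546.15
ΣP(2021)·Q(2022) = 0.08×403 + 41.35×47 + 16.78×83 + 0.36×132 + 2.79×244 + 1990.26×9 = 32.24 + 1943.45 + 1392.74 + 47.52 + 680.76 + 17912.34 = 22009.05
Index = 19546.15 / 22009.05 × 100 = 88.8096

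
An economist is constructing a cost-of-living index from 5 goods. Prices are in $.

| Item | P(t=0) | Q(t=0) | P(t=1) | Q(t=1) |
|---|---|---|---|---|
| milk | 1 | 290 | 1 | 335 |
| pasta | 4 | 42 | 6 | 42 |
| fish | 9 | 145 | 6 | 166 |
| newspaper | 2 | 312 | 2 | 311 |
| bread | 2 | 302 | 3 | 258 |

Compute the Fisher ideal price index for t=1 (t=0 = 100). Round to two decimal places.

Laspeyres component (base-period weights):
ΣP(t=1)Q(t=0) = 1×290 + 6×42 + 6×145 + 2×312 + 3×302 = 290 + 252 + 870 + 624 + 906 = 2942
ΣP(t=0)Q(t=0) = 1×290 + 4×42 + 9×145 + 2×312 + 2×302 = 290 + 168 + 1305 + 624 + 604 = 2991
L = 2942 / 2991 × 100 = 98.3618
Paasche component (current-period weights):
ΣP(t=1)Q(t=1) = 1×335 + 6×42 + 6×166 + 2×311 + 3×258 = 335 + 252 + 996 + 622 + 774 = 2979
ΣP(t=0)Q(t=1) = 1×335 + 4×42 + 9×166 + 2×311 + 2×258 = 335 + 168 + 1494 + 622 + 516 = 3135
P = 2979 / 3135 × 100 = 95.0239
Fisher = √(L × P) = √(98.3618 × 95.0239) = 96.6784

96.68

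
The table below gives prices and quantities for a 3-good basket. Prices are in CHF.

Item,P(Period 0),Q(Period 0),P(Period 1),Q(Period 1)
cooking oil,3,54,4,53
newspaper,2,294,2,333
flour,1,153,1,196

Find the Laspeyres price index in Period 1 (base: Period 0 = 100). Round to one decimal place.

Laspeyres price index uses base-period quantities as weights.
ΣP(Period 1)·Q(Period 0) = 4×54 + 2×294 + 1×153 = 216 + 588 + 153 = 957
ΣP(Period 0)·Q(Period 0) = 3×54 + 2×294 + 1×153 = 162 + 588 + 153 = 903
Index = 957 / 903 × 100 = 105.9801

106.0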